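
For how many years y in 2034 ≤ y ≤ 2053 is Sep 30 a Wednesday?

3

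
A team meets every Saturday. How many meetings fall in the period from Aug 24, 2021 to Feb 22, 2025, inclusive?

Aug 24, 2021 is a Tuesday.
The range spans 1279 days (inclusive of both endpoints).
1279 = 7 × 182 + 5, so there are 182 full weeks plus 5 extra days.
Each full week contributes one Saturday: 182 so far.
The 5 extra days are Tuesday, Wednesday, Thursday, Friday, Saturday — 1 of them qualifies.
Total: 182 + 1 = 183.

183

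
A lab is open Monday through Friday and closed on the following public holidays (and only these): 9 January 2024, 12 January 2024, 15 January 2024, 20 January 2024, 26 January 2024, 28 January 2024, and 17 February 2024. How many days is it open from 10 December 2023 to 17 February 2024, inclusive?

10 December 2023 is a Sunday.
From 10 December 2023 to 17 February 2024 is 70 days inclusive.
70 = 7 × 10, so the span is exactly 10 full weeks.
Each full week contributes 5 weekdays (Mon–Fri): 10 × 5 = 50.
Total: 50.
Holidays: 9 January 2024 (Tue); 12 January 2024 (Fri); 15 January 2024 (Mon); 20 January 2024 (Sat); 26 January 2024 (Fri); 28 January 2024 (Sun); 17 February 2024 (Sat).
4 of the 7 holidays fall on weekdays; the rest are weekends and were already excluded.
Business days: 50 − 4 = 46.

46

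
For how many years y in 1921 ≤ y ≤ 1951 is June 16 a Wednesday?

4

Day of week of June 16 in each year:
1921: Thu, 1922: Fri, 1923: Sat, 1924: Mon, 1925: Tue, 1926: Wed ✓, 1927: Thu, 1928: Sat, 1929: Sun, 1930: Mon, 1931: Tue, 1932: Thu, 1933: Fri, 1934: Sat, 1935: Sun, 1936: Tue, 1937: Wed ✓, 1938: Thu, 1939: Fri, 1940: Sun, 1941: Mon, 1942: Tue, 1943: Wed ✓, 1944: Fri, 1945: Sat, 1946: Sun, 1947: Mon, 1948: Wed ✓, 1949: Thu, 1950: Fri, 1951: Sat
Wednesdays: 1926, 1937, 1943, 1948.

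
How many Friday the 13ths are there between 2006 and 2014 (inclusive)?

Friday-the-13ths by year:
2006: Jan, Oct
2007: Apr, Jul
2008: Jun
2009: Feb, Mar, Nov
2010: Aug
2011: May
2012: Jan, Apr, Jul
2013: Sep, Dec
2014: Jun

16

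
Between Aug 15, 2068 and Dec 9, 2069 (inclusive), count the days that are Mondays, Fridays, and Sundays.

207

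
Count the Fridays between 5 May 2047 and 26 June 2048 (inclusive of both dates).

60

5 May 2047 is a Sunday.
That's 419 days from start to end, counting both.
419 = 7 × 59 + 6, so there are 59 full weeks plus 6 extra days.
Each full week contributes one Friday: 59 so far.
The 6 extra days are Sunday, Monday, Tuesday, Wednesday, Thursday, Friday — 1 of them qualifies.
Total: 59 + 1 = 60.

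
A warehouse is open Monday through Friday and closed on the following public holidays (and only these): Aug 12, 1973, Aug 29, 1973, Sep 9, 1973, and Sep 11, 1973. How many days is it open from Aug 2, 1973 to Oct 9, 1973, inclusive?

Aug 2, 1973 is a Thursday.
That's 69 days from start to end, counting both.
69 = 7 × 9 + 6, so there are 9 full weeks plus 6 extra days.
Each full week contributes 5 weekdays (Mon–Fri): 9 × 5 = 45.
The 6 extra days are Thu, Fri, Sat, Sun, Mon, Tue — 4 of them qualify.
Total: 45 + 4 = 49.
Holidays: Aug 12, 1973 (Sun); Aug 29, 1973 (Wed); Sep 9, 1973 (Sun); Sep 11, 1973 (Tue).
2 of the 4 holidays fall on weekdays; the rest are weekends and were already excluded.
Business days: 49 − 2 = 47.

47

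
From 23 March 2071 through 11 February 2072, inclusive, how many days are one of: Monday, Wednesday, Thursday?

141

23 March 2071 is a Monday.
That's 326 days from start to end, counting both.
326 = 7 × 46 + 4, so there are 46 full weeks plus 4 extra days.
Each full week contributes 3 days from the set (Mon, Wed, Thu): 46 × 3 = 138.
The 4 extra days are Mon, Tue, Wed, Thu — 3 of them qualify.
Total: 138 + 3 = 141.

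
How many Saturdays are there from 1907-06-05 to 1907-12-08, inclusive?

1907-06-05 is a Wednesday.
That's 187 days from start to end, counting both.
187 = 7 × 26 + 5, so there are 26 full weeks plus 5 extra days.
Each full week contributes one Saturday: 26 so far.
The 5 extra days are Wed, Thu, Fri, Sat, Sun — 1 of them qualifies.
Total: 26 + 1 = 27.

27 Saturdays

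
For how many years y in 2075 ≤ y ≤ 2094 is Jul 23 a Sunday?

3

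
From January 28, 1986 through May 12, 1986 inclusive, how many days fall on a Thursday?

15

January 28, 1986 is a Tuesday.
The range spans 105 days (inclusive of both endpoints).
105 = 7 × 15, so the span is exactly 15 full weeks.
Each full week contributes one Thursday: 15 so far.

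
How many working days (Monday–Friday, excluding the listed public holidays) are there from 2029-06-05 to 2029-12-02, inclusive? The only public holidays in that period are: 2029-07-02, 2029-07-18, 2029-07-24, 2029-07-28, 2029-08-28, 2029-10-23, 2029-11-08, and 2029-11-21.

122 working days

2029-06-05 is a Tuesday.
The range spans 181 days (inclusive of both endpoints).
181 = 7 × 25 + 6, so there are 25 full weeks plus 6 extra days.
Each full week contributes 5 weekdays (Mon–Fri): 25 × 5 = 125.
The 6 extra days are Tuesday, Wednesday, Thursday, Friday, Saturday, Sunday — 4 of them qualify.
Total: 125 + 4 = 129.
Holidays: 2029-07-02 (Mon); 2029-07-18 (Wed); 2029-07-24 (Tue); 2029-07-28 (Sat); 2029-08-28 (Tue); 2029-10-23 (Tue); 2029-11-08 (Thu); 2029-11-21 (Wed).
7 of the 8 holidays fall on weekdays; the rest are weekends and were already excluded.
Business days: 129 − 7 = 122.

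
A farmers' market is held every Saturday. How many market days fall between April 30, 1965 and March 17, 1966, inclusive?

46 Saturdays

April 30, 1965 is a Friday.
The range spans 322 days (inclusive of both endpoints).
322 = 7 × 46, so the span is exactly 46 full weeks.
Each full week contributes one Saturday: 46 so far.
Total: 46.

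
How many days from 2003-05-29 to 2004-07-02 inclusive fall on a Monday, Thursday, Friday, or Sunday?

230

2003-05-29 is a Thursday.
From 2003-05-29 to 2004-07-02 is 401 days inclusive.
401 = 7 × 57 + 2, so there are 57 full weeks plus 2 extra days.
Each full week contributes 4 days from the set (Mon, Thu, Fri, Sun): 57 × 4 = 228.
The 2 extra days are Thu, Fri — 2 of them qualify.
Total: 228 + 2 = 230.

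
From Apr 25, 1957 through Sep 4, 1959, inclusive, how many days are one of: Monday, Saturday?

246

Apr 25, 1957 is a Thursday.
That's 863 days from start to end, counting both.
863 = 7 × 123 + 2, so there are 123 full weeks plus 2 extra days.
Each full week contributes 2 days from the set (Mon, Sat): 123 × 2 = 246.
The 2 extra days are Thu, Fri — none qualify.
Total: 246 + 0 = 246.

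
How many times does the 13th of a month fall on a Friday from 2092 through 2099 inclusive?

15

Friday-the-13ths by year:
2092: Jun
2093: Feb, Mar, Nov
2094: Aug
2095: May
2096: Jan, Apr, Jul
2097: Sep, Dec
2098: Jun
2099: Feb, Mar, Nov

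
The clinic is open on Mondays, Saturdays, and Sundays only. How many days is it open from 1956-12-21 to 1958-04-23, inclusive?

210

1956-12-21 is a Friday.
That's 489 days from start to end, counting both.
489 = 7 × 69 + 6, so there are 69 full weeks plus 6 extra days.
Each full week contributes 3 days from the set (Mon, Sat, Sun): 69 × 3 = 207.
The 6 extra days are Friday, Saturday, Sunday, Monday, Tuesday, Wednesday — 3 of them qualify.
Total: 207 + 3 = 210.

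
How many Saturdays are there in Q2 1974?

13

1974-04-01 is a Monday.
The range spans 91 days (inclusive of both endpoints).
91 = 7 × 13, so the span is exactly 13 full weeks.
Each full week contributes one Saturday: 13 so far.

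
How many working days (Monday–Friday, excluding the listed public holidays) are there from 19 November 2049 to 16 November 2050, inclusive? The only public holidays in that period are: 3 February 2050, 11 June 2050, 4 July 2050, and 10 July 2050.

257 working days

19 November 2049 is a Friday.
That's 363 days from start to end, counting both.
363 = 7 × 51 + 6, so there are 51 full weeks plus 6 extra days.
Each full week contributes 5 weekdays (Mon–Fri): 51 × 5 = 255.
The 6 extra days are Friday, Saturday, Sunday, Monday, Tuesday, Wednesday — 4 of them qualify.
Total: 255 + 4 = 259.
Holidays: 3 February 2050 (Thu); 11 June 2050 (Sat); 4 July 2050 (Mon); 10 July 2050 (Sun).
2 of the 4 holidays fall on weekdays; the rest are weekends and were already excluded.
Business days: 259 − 2 = 257.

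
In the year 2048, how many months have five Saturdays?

4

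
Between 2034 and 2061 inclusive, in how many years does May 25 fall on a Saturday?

4

Day of week of May 25 in each year:
2034: Thu, 2035: Fri, 2036: Sun, 2037: Mon, 2038: Tue, 2039: Wed, 2040: Fri, 2041: Sat ✓, 2042: Sun, 2043: Mon, 2044: Wed, 2045: Thu, 2046: Fri, 2047: Sat ✓, 2048: Mon, 2049: Tue, 2050: Wed, 2051: Thu, 2052: Sat ✓, 2053: Sun, 2054: Mon, 2055: Tue, 2056: Thu, 2057: Fri, 2058: Sat ✓, 2059: Sun, 2060: Tue, 2061: Wed
Saturdays: 2041, 2047, 2052, 2058.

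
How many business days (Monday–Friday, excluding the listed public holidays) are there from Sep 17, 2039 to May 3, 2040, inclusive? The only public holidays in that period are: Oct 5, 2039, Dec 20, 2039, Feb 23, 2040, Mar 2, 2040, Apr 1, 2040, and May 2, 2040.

159 business days

Sep 17, 2039 is a Saturday.
The range spans 230 days (inclusive of both endpoints).
230 = 7 × 32 + 6, so there are 32 full weeks plus 6 extra days.
Each full week contributes 5 weekdays (Mon–Fri): 32 × 5 = 160.
The 6 extra days are Saturday, Sunday, Monday, Tuesday, Wednesday, Thursday — 4 of them qualify.
Total: 160 + 4 = 164.
Holidays: Oct 5, 2039 (Wed); Dec 20, 2039 (Tue); Feb 23, 2040 (Thu); Mar 2, 2040 (Fri); Apr 1, 2040 (Sun); May 2, 2040 (Wed).
5 of the 6 holidays fall on weekdays; the rest are weekends and were already excluded.
Business days: 164 − 5 = 159.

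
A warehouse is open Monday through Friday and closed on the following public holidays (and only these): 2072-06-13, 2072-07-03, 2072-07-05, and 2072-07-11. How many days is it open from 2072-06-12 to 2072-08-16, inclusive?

44 working days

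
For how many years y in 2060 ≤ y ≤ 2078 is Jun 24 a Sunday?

Day of week of June 24 in each year:
2060: Thu, 2061: Fri, 2062: Sat, 2063: Sun ✓, 2064: Tue, 2065: Wed, 2066: Thu, 2067: Fri, 2068: Sun ✓, 2069: Mon, 2070: Tue, 2071: Wed, 2072: Fri, 2073: Sat, 2074: Sun ✓, 2075: Mon, 2076: Wed, 2077: Thu, 2078: Fri
Sundays: 2063, 2068, 2074.

3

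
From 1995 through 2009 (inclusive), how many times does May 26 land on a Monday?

Day of week of May 26 in each year:
1995: Fri, 1996: Sun, 1997: Mon ✓, 1998: Tue, 1999: Wed, 2000: Fri, 2001: Sat, 2002: Sun, 2003: Mon ✓, 2004: Wed, 2005: Thu, 2006: Fri, 2007: Sat, 2008: Mon ✓, 2009: Tue
Mondays: 1997, 2003, 2008.

3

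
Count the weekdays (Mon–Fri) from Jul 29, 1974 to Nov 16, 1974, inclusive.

80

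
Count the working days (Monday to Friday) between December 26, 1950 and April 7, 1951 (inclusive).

December 26, 1950 is a Tuesday.
The range spans 103 days (inclusive of both endpoints).
103 = 7 × 14 + 5, so there are 14 full weeks plus 5 extra days.
Each full week contributes 5 weekdays (Mon–Fri): 14 × 5 = 70.
The 5 extra days are Tue, Wed, Thu, Fri, Sat — 4 of them qualify.
Total: 70 + 4 = 74.

74 weekdays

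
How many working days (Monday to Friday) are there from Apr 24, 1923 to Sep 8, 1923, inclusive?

99

Apr 24, 1923 is a Tuesday.
That's 138 days from start to end, counting both.
138 = 7 × 19 + 5, so there are 19 full weeks plus 5 extra days.
Each full week contributes 5 weekdays (Mon–Fri): 19 × 5 = 95.
The 5 extra days are Tuesday, Wednesday, Thursday, Friday, Saturday — 4 of them qualify.
Total: 95 + 4 = 99.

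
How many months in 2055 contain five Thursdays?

A month has five Thursdays exactly when Thursday falls within its first (length − 28) days.
Jan: 31 days, starts Fri → 5 of Fri, Sat, Sun
Feb: 28 days, starts Mon → 5 of (none)
Mar: 31 days, starts Mon → 5 of Mon, Tue, Wed
Apr: 30 days, starts Thu → 5 of Thu, Fri ✓
May: 31 days, starts Sat → 5 of Sat, Sun, Mon
Jun: 30 days, starts Tue → 5 of Tue, Wed
Jul: 31 days, starts Thu → 5 of Thu, Fri, Sat ✓
Aug: 31 days, starts Sun → 5 of Sun, Mon, Tue
Sep: 30 days, starts Wed → 5 of Wed, Thu ✓
Oct: 31 days, starts Fri → 5 of Fri, Sat, Sun
Nov: 30 days, starts Mon → 5 of Mon, Tue
Dec: 31 days, starts Wed → 5 of Wed, Thu, Fri ✓
Months with five Thursdays: Apr, Jul, Sep, Dec.

4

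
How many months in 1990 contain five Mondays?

5

A month has five Mondays exactly when Monday falls within its first (length − 28) days.
Jan: 31 days, starts Mon → 5 of Mon, Tue, Wed ✓
Feb: 28 days, starts Thu → 5 of (none)
Mar: 31 days, starts Thu → 5 of Thu, Fri, Sat
Apr: 30 days, starts Sun → 5 of Sun, Mon ✓
May: 31 days, starts Tue → 5 of Tue, Wed, Thu
Jun: 30 days, starts Fri → 5 of Fri, Sat
Jul: 31 days, starts Sun → 5 of Sun, Mon, Tue ✓
Aug: 31 days, starts Wed → 5 of Wed, Thu, Fri
Sep: 30 days, starts Sat → 5 of Sat, Sun
Oct: 31 days, starts Mon → 5 of Mon, Tue, Wed ✓
Nov: 30 days, starts Thu → 5 of Thu, Fri
Dec: 31 days, starts Sat → 5 of Sat, Sun, Mon ✓
Months with five Mondays: Jan, Apr, Jul, Oct, Dec.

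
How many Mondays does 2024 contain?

53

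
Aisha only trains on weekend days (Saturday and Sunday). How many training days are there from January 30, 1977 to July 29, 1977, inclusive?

January 30, 1977 is a Sunday.
That's 181 days from start to end, counting both.
181 = 7 × 25 + 6, so there are 25 full weeks plus 6 extra days.
Each full week contributes 2 weekend days (Sat, Sun): 25 × 2 = 50.
The 6 extra days are Sunday, Monday, Tuesday, Wednesday, Thursday, Friday — 1 of them qualifies.
Total: 50 + 1 = 51.

51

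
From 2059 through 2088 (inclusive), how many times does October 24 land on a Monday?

4

Day of week of October 24 in each year:
2059: Fri, 2060: Sun, 2061: Mon ✓, 2062: Tue, 2063: Wed, 2064: Fri, 2065: Sat, 2066: Sun, 2067: Mon ✓, 2068: Wed, 2069: Thu, 2070: Fri, 2071: Sat, 2072: Mon ✓, 2073: Tue, 2074: Wed, 2075: Thu, 2076: Sat, 2077: Sun, 2078: Mon ✓, 2079: Tue, 2080: Thu, 2081: Fri, 2082: Sat, 2083: Sun, 2084: Tue, 2085: Wed, 2086: Thu, 2087: Fri, 2088: Sun
Mondays: 2061, 2067, 2072, 2078.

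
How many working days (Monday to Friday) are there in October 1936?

October 1, 1936 is a Thursday.
The range spans 31 days (inclusive of both endpoints).
31 = 7 × 4 + 3, so there are 4 full weeks plus 3 extra days.
Each full week contributes 5 weekdays (Mon–Fri): 4 × 5 = 20.
The 3 extra days are Thu, Fri, Sat — 2 of them qualify.
Total: 20 + 2 = 22.

22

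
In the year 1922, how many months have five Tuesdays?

4

A month has five Tuesdays exactly when Tuesday falls within its first (length − 28) days.
Jan: 31 days, starts Sun → 5 of Sun, Mon, Tue ✓
Feb: 28 days, starts Wed → 5 of (none)
Mar: 31 days, starts Wed → 5 of Wed, Thu, Fri
Apr: 30 days, starts Sat → 5 of Sat, Sun
May: 31 days, starts Mon → 5 of Mon, Tue, Wed ✓
Jun: 30 days, starts Thu → 5 of Thu, Fri
Jul: 31 days, starts Sat → 5 of Sat, Sun, Mon
Aug: 31 days, starts Tue → 5 of Tue, Wed, Thu ✓
Sep: 30 days, starts Fri → 5 of Fri, Sat
Oct: 31 days, starts Sun → 5 of Sun, Mon, Tue ✓
Nov: 30 days, starts Wed → 5 of Wed, Thu
Dec: 31 days, starts Fri → 5 of Fri, Sat, Sun
Months with five Tuesdays: Jan, May, Aug, Oct.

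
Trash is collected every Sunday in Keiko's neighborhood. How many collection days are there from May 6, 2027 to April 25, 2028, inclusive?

51 Sundays

May 6, 2027 is a Thursday.
That's 356 days from start to end, counting both.
356 = 7 × 50 + 6, so there are 50 full weeks plus 6 extra days.
Each full week contributes one Sunday: 50 so far.
The 6 extra days are Thu, Fri, Sat, Sun, Mon, Tue — 1 of them qualifies.
Total: 50 + 1 = 51.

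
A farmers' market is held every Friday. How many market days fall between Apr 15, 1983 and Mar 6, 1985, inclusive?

Apr 15, 1983 is a Friday.
The range spans 692 days (inclusive of both endpoints).
692 = 7 × 98 + 6, so there are 98 full weeks plus 6 extra days.
Each full week contributes one Friday: 98 so far.
The 6 extra days are Friday, Saturday, Sunday, Monday, Tuesday, Wednesday — 1 of them qualifies.
Total: 98 + 1 = 99.

99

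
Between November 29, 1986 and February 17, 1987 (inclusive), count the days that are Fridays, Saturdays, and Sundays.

November 29, 1986 is a Saturday.
The range spans 81 days (inclusive of both endpoints).
81 = 7 × 11 + 4, so there are 11 full weeks plus 4 extra days.
Each full week contributes 3 days from the set (Fri, Sat, Sun): 11 × 3 = 33.
The 4 extra days are Sat, Sun, Mon, Tue — 2 of them qualify.
Total: 33 + 2 = 35.

35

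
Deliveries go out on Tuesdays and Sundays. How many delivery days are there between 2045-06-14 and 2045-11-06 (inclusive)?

41

2045-06-14 is a Wednesday.
The range spans 146 days (inclusive of both endpoints).
146 = 7 × 20 + 6, so there are 20 full weeks plus 6 extra days.
Each full week contributes 2 days from the set (Tue, Sun): 20 × 2 = 40.
The 6 extra days are Wed, Thu, Fri, Sat, Sun, Mon — 1 of them qualifies.
Total: 40 + 1 = 41.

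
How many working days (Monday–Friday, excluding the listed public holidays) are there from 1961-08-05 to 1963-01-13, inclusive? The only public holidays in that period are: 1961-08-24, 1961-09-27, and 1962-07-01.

373 working days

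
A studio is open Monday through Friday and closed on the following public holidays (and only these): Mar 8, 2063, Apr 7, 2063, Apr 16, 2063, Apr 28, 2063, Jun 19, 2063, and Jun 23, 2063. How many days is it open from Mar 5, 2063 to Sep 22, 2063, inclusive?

142

Mar 5, 2063 is a Monday.
From Mar 5, 2063 to Sep 22, 2063 is 202 days inclusive.
202 = 7 × 28 + 6, so there are 28 full weeks plus 6 extra days.
Each full week contributes 5 weekdays (Mon–Fri): 28 × 5 = 140.
The 6 extra days are Monday, Tuesday, Wednesday, Thursday, Friday, Saturday — 5 of them qualify.
Total: 140 + 5 = 145.
Holidays: Mar 8, 2063 (Thu); Apr 7, 2063 (Sat); Apr 16, 2063 (Mon); Apr 28, 2063 (Sat); Jun 19, 2063 (Tue); Jun 23, 2063 (Sat).
3 of the 6 holidays fall on weekdays; the rest are weekends and were already excluded.
Business days: 145 − 3 = 142.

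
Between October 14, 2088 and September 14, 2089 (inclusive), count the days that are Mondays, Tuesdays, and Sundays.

October 14, 2088 is a Thursday.
The range spans 336 days (inclusive of both endpoints).
336 = 7 × 48, so the span is exactly 48 full weeks.
Each full week contributes 3 days from the set (Mon, Tue, Sun): 48 × 3 = 144.

144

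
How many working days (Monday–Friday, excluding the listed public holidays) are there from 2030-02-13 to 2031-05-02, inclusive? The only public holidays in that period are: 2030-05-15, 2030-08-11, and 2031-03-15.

317

2030-02-13 is a Wednesday.
From 2030-02-13 to 2031-05-02 is 444 days inclusive.
444 = 7 × 63 + 3, so there are 63 full weeks plus 3 extra days.
Each full week contributes 5 weekdays (Mon–Fri): 63 × 5 = 315.
The 3 extra days are Wed, Thu, Fri — 3 of them qualify.
Total: 315 + 3 = 318.
Holidays: 2030-05-15 (Wed); 2030-08-11 (Sun); 2031-03-15 (Sat).
1 of the 3 holidays fall on weekdays; the rest are weekends and were already excluded.
Business days: 318 − 1 = 317.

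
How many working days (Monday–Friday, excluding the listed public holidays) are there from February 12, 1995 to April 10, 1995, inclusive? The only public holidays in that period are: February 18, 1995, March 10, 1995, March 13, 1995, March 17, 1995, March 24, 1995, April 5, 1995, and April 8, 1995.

36 working days

February 12, 1995 is a Sunday.
The range spans 58 days (inclusive of both endpoints).
58 = 7 × 8 + 2, so there are 8 full weeks plus 2 extra days.
Each full week contributes 5 weekdays (Mon–Fri): 8 × 5 = 40.
The 2 extra days are Sunday, Monday — 1 of them qualifies.
Total: 40 + 1 = 41.
Holidays: February 18, 1995 (Sat); March 10, 1995 (Fri); March 13, 1995 (Mon); March 17, 1995 (Fri); March 24, 1995 (Fri); April 5, 1995 (Wed); April 8, 1995 (Sat).
5 of the 7 holidays fall on weekdays; the rest are weekends and were already excluded.
Business days: 41 − 5 = 36.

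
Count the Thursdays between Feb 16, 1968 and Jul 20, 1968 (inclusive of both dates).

22

Feb 16, 1968 is a Friday.
From Feb 16, 1968 to Jul 20, 1968 is 156 days inclusive.
156 = 7 × 22 + 2, so there are 22 full weeks plus 2 extra days.
Each full week contributes one Thursday: 22 so far.
The 2 extra days are Friday, Saturday — none qualify.
Total: 22 + 0 = 22.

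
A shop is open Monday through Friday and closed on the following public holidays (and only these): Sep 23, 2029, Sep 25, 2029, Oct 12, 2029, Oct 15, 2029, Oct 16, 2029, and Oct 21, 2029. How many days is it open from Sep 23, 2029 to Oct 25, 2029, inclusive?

20 working days

Sep 23, 2029 is a Sunday.
From Sep 23, 2029 to Oct 25, 2029 is 33 days inclusive.
33 = 7 × 4 + 5, so there are 4 full weeks plus 5 extra days.
Each full week contributes 5 weekdays (Mon–Fri): 4 × 5 = 20.
The 5 extra days are Sun, Mon, Tue, Wed, Thu — 4 of them qualify.
Total: 20 + 4 = 24.
Holidays: Sep 23, 2029 (Sun); Sep 25, 2029 (Tue); Oct 12, 2029 (Fri); Oct 15, 2029 (Mon); Oct 16, 2029 (Tue); Oct 21, 2029 (Sun).
4 of the 6 holidays fall on weekdays; the rest are weekends and were already excluded.
Business days: 24 − 4 = 20.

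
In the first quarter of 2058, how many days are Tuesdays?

2058-01-01 is a Tuesday.
The range spans 90 days (inclusive of both endpoints).
90 = 7 × 12 + 6, so there are 12 full weeks plus 6 extra days.
Each full week contributes one Tuesday: 12 so far.
The 6 extra days are Tuesday, Wednesday, Thursday, Friday, Saturday, Sunday — 1 of them qualifies.
Total: 12 + 1 = 13.

13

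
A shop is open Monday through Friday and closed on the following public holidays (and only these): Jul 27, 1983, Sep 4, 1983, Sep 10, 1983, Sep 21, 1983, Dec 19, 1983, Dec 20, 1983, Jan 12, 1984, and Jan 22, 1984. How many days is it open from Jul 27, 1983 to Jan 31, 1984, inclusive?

130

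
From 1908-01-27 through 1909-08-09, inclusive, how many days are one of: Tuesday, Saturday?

1908-01-27 is a Monday.
The range spans 561 days (inclusive of both endpoints).
561 = 7 × 80 + 1, so there are 80 full weeks plus 1 extra day.
Each full week contributes 2 days from the set (Tue, Sat): 80 × 2 = 160.
The 1 extra day is Monday — none qualify.
Total: 160 + 0 = 160.

160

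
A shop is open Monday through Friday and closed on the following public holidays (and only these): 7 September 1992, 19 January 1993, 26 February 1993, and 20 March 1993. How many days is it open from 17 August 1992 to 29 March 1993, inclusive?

17 August 1992 is a Monday.
The range spans 225 days (inclusive of both endpoints).
225 = 7 × 32 + 1, so there are 32 full weeks plus 1 extra day.
Each full week contributes 5 weekdays (Mon–Fri): 32 × 5 = 160.
The 1 extra day is Mon — 1 of them qualifies.
Total: 160 + 1 = 161.
Holidays: 7 September 1992 (Mon); 19 January 1993 (Tue); 26 February 1993 (Fri); 20 March 1993 (Sat).
3 of the 4 holidays fall on weekdays; the rest are weekends and were already excluded.
Business days: 161 − 3 = 158.

158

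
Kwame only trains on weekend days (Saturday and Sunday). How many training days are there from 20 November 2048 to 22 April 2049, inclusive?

44

20 November 2048 is a Friday.
From 20 November 2048 to 22 April 2049 is 154 days inclusive.
154 = 7 × 22, so the span is exactly 22 full weeks.
Each full week contributes 2 weekend days (Sat, Sun): 22 × 2 = 44.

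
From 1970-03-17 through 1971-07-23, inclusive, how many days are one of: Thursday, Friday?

1970-03-17 is a Tuesday.
That's 494 days from start to end, counting both.
494 = 7 × 70 + 4, so there are 70 full weeks plus 4 extra days.
Each full week contributes 2 days from the set (Thu, Fri): 70 × 2 = 140.
The 4 extra days are Tuesday, Wednesday, Thursday, Friday — 2 of them qualify.
Total: 140 + 2 = 142.

142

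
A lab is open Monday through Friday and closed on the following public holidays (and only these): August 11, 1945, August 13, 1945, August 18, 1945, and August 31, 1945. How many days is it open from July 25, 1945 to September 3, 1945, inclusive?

27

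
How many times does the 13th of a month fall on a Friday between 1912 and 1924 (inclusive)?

21

Friday-the-13ths by year:
1912: Sep, Dec
1913: Jun
1914: Feb, Mar, Nov
1915: Aug
1916: Oct
1917: Apr, Jul
1918: Sep, Dec
1919: Jun
1920: Feb, Aug
1921: May
1922: Jan, Oct
1923: Apr, Jul
1924: Jun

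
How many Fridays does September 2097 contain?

4

Sep 1, 2097 is a Sunday.
That's 30 days from start to end, counting both.
30 = 7 × 4 + 2, so there are 4 full weeks plus 2 extra days.
Each full week contributes one Friday: 4 so far.
The 2 extra days are Sunday, Monday — none qualify.
Total: 4 + 0 = 4.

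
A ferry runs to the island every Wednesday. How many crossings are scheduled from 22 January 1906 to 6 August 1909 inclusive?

22 January 1906 is a Monday.
That's 1293 days from start to end, counting both.
1293 = 7 × 184 + 5, so there are 184 full weeks plus 5 extra days.
Each full week contributes one Wednesday: 184 so far.
The 5 extra days are Mon, Tue, Wed, Thu, Fri — 1 of them qualifies.
Total: 184 + 1 = 185.

185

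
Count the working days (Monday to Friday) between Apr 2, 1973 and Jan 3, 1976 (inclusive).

Apr 2, 1973 is a Monday.
The range spans 1007 days (inclusive of both endpoints).
1007 = 7 × 143 + 6, so there are 143 full weeks plus 6 extra days.
Each full week contributes 5 weekdays (Mon–Fri): 143 × 5 = 715.
The 6 extra days are Mon, Tue, Wed, Thu, Fri, Sat — 5 of them qualify.
Total: 715 + 5 = 720.

720 weekdays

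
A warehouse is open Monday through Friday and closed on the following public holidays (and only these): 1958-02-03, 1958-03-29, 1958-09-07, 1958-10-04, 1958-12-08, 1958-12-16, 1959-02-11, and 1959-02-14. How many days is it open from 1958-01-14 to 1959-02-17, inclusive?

282 business days

1958-01-14 is a Tuesday.
From 1958-01-14 to 1959-02-17 is 400 days inclusive.
400 = 7 × 57 + 1, so there are 57 full weeks plus 1 extra day.
Each full week contributes 5 weekdays (Mon–Fri): 57 × 5 = 285.
The 1 extra day is Tue — 1 of them qualifies.
Total: 285 + 1 = 286.
Holidays: 1958-02-03 (Mon); 1958-03-29 (Sat); 1958-09-07 (Sun); 1958-10-04 (Sat); 1958-12-08 (Mon); 1958-12-16 (Tue); 1959-02-11 (Wed); 1959-02-14 (Sat).
4 of the 8 holidays fall on weekdays; the rest are weekends and were already excluded.
Business days: 286 − 4 = 282.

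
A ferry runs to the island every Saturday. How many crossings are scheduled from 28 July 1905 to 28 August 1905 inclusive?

5

28 July 1905 is a Friday.
From 28 July 1905 to 28 August 1905 is 32 days inclusive.
32 = 7 × 4 + 4, so there are 4 full weeks plus 4 extra days.
Each full week contributes one Saturday: 4 so far.
The 4 extra days are Friday, Saturday, Sunday, Monday — 1 of them qualifies.
Total: 4 + 1 = 5.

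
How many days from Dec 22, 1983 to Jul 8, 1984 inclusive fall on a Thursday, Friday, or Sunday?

87

Dec 22, 1983 is a Thursday.
That's 200 days from start to end, counting both.
200 = 7 × 28 + 4, so there are 28 full weeks plus 4 extra days.
Each full week contributes 3 days from the set (Thu, Fri, Sun): 28 × 3 = 84.
The 4 extra days are Thursday, Friday, Saturday, Sunday — 3 of them qualify.
Total: 84 + 3 = 87.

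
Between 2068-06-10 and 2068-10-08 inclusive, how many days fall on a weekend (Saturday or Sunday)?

2068-06-10 is a Sunday.
The range spans 121 days (inclusive of both endpoints).
121 = 7 × 17 + 2, so there are 17 full weeks plus 2 extra days.
Each full week contributes 2 weekend days (Sat, Sun): 17 × 2 = 34.
The 2 extra days are Sun, Mon — 1 of them qualifies.
Total: 34 + 1 = 35.

35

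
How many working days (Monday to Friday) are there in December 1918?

Dec 1, 1918 is a Sunday.
From Dec 1, 1918 to Dec 31, 1918 is 31 days inclusive.
31 = 7 × 4 + 3, so there are 4 full weeks plus 3 extra days.
Each full week contributes 5 weekdays (Mon–Fri): 4 × 5 = 20.
The 3 extra days are Sunday, Monday, Tuesday — 2 of them qualify.
Total: 20 + 2 = 22.

22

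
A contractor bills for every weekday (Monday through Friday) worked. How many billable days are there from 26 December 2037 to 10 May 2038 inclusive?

26 December 2037 is a Saturday.
That's 136 days from start to end, counting both.
136 = 7 × 19 + 3, so there are 19 full weeks plus 3 extra days.
Each full week contributes 5 weekdays (Mon–Fri): 19 × 5 = 95.
The 3 extra days are Saturday, Sunday, Monday — 1 of them qualifies.
Total: 95 + 1 = 96.

96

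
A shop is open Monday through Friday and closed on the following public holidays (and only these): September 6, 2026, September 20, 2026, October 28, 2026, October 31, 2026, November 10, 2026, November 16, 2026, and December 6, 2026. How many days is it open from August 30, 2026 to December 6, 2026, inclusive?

67 business days

August 30, 2026 is a Sunday.
The range spans 99 days (inclusive of both endpoints).
99 = 7 × 14 + 1, so there are 14 full weeks plus 1 extra day.
Each full week contributes 5 weekdays (Mon–Fri): 14 × 5 = 70.
The 1 extra day is Sun — none qualify.
Total: 70 + 0 = 70.
Holidays: September 6, 2026 (Sun); September 20, 2026 (Sun); October 28, 2026 (Wed); October 31, 2026 (Sat); November 10, 2026 (Tue); November 16, 2026 (Mon); December 6, 2026 (Sun).
3 of the 7 holidays fall on weekdays; the rest are weekends and were already excluded.
Business days: 70 − 3 = 67.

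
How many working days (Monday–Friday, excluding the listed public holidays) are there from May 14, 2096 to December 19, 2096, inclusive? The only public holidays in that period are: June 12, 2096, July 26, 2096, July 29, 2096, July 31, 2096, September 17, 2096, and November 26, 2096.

153 working days

May 14, 2096 is a Monday.
From May 14, 2096 to December 19, 2096 is 220 days inclusive.
220 = 7 × 31 + 3, so there are 31 full weeks plus 3 extra days.
Each full week contributes 5 weekdays (Mon–Fri): 31 × 5 = 155.
The 3 extra days are Mon, Tue, Wed — 3 of them qualify.
Total: 155 + 3 = 158.
Holidays: June 12, 2096 (Tue); July 26, 2096 (Thu); July 29, 2096 (Sun); July 31, 2096 (Tue); September 17, 2096 (Mon); November 26, 2096 (Mon).
5 of the 6 holidays fall on weekdays; the rest are weekends and were already excluded.
Business days: 158 − 5 = 153.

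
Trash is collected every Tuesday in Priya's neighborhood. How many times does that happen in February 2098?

4

February 1, 2098 is a Saturday.
That's 28 days from start to end, counting both.
28 = 7 × 4, so the span is exactly 4 full weeks.
Each full week contributes one Tuesday: 4 so far.
Total: 4.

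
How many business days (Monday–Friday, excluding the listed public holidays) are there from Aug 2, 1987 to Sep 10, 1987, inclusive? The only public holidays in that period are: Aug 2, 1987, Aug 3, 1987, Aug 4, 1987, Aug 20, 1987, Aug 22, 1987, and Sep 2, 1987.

Aug 2, 1987 is a Sunday.
The range spans 40 days (inclusive of both endpoints).
40 = 7 × 5 + 5, so there are 5 full weeks plus 5 extra days.
Each full week contributes 5 weekdays (Mon–Fri): 5 × 5 = 25.
The 5 extra days are Sun, Mon, Tue, Wed, Thu — 4 of them qualify.
Total: 25 + 4 = 29.
Holidays: Aug 2, 1987 (Sun); Aug 3, 1987 (Mon); Aug 4, 1987 (Tue); Aug 20, 1987 (Thu); Aug 22, 1987 (Sat); Sep 2, 1987 (Wed).
4 of the 6 holidays fall on weekdays; the rest are weekends and were already excluded.
Business days: 29 − 4 = 25.

25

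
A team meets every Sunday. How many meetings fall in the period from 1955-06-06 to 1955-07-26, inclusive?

7

1955-06-06 is a Monday.
That's 51 days from start to end, counting both.
51 = 7 × 7 + 2, so there are 7 full weeks plus 2 extra days.
Each full week contributes one Sunday: 7 so far.
The 2 extra days are Monday, Tuesday — none qualify.
Total: 7 + 0 = 7.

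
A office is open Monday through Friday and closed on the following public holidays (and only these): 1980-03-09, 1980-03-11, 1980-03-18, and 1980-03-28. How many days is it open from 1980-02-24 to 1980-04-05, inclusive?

27 working days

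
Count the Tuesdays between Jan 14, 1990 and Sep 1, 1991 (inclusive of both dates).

85 Tuesdays

Jan 14, 1990 is a Sunday.
The range spans 596 days (inclusive of both endpoints).
596 = 7 × 85 + 1, so there are 85 full weeks plus 1 extra day.
Each full week contributes one Tuesday: 85 so far.
The 1 extra day is Sun — none qualify.
Total: 85 + 0 = 85.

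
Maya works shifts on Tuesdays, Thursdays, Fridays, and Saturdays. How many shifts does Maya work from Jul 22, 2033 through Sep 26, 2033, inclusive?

38

Jul 22, 2033 is a Friday.
The range spans 67 days (inclusive of both endpoints).
67 = 7 × 9 + 4, so there are 9 full weeks plus 4 extra days.
Each full week contributes 4 days from the set (Tue, Thu, Fri, Sat): 9 × 4 = 36.
The 4 extra days are Friday, Saturday, Sunday, Monday — 2 of them qualify.
Total: 36 + 2 = 38.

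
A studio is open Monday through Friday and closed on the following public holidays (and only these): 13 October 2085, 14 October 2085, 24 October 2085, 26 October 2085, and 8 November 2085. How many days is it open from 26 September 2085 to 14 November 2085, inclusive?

33

26 September 2085 is a Wednesday.
The range spans 50 days (inclusive of both endpoints).
50 = 7 × 7 + 1, so there are 7 full weeks plus 1 extra day.
Each full week contributes 5 weekdays (Mon–Fri): 7 × 5 = 35.
The 1 extra day is Wed — 1 of them qualifies.
Total: 35 + 1 = 36.
Holidays: 13 October 2085 (Sat); 14 October 2085 (Sun); 24 October 2085 (Wed); 26 October 2085 (Fri); 8 November 2085 (Thu).
3 of the 5 holidays fall on weekdays; the rest are weekends and were already excluded.
Business days: 36 − 3 = 33.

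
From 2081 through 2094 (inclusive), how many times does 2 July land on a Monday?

Day of week of July 2 in each year:
2081: Wed, 2082: Thu, 2083: Fri, 2084: Sun, 2085: Mon ✓, 2086: Tue, 2087: Wed, 2088: Fri, 2089: Sat, 2090: Sun, 2091: Mon ✓, 2092: Wed, 2093: Thu, 2094: Fri
Mondays: 2085, 2091.

2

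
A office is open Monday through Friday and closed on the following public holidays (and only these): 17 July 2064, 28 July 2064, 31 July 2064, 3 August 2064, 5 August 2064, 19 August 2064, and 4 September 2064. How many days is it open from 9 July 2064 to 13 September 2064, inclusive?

42

9 July 2064 is a Wednesday.
That's 67 days from start to end, counting both.
67 = 7 × 9 + 4, so there are 9 full weeks plus 4 extra days.
Each full week contributes 5 weekdays (Mon–Fri): 9 × 5 = 45.
The 4 extra days are Wed, Thu, Fri, Sat — 3 of them qualify.
Total: 45 + 3 = 48.
Holidays: 17 July 2064 (Thu); 28 July 2064 (Mon); 31 July 2064 (Thu); 3 August 2064 (Sun); 5 August 2064 (Tue); 19 August 2064 (Tue); 4 September 2064 (Thu).
6 of the 7 holidays fall on weekdays; the rest are weekends and were already excluded.
Business days: 48 − 6 = 42.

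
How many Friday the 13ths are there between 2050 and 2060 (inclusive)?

Friday-the-13ths by year:
2050: May
2051: Jan, Oct
2052: Sep, Dec
2053: Jun
2054: Feb, Mar, Nov
2055: Aug
2056: Oct
2057: Apr, Jul
2058: Sep, Dec
2059: Jun
2060: Feb, Aug

18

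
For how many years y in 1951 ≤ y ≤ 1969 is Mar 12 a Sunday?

Day of week of March 12 in each year:
1951: Mon, 1952: Wed, 1953: Thu, 1954: Fri, 1955: Sat, 1956: Mon, 1957: Tue, 1958: Wed, 1959: Thu, 1960: Sat, 1961: Sun ✓, 1962: Mon, 1963: Tue, 1964: Thu, 1965: Fri, 1966: Sat, 1967: Sun ✓, 1968: Tue, 1969: Wed
Sundays: 1961, 1967.

2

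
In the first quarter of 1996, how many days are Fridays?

January 1, 1996 is a Monday.
From January 1, 1996 to March 31, 1996 is 91 days inclusive.
91 = 7 × 13, so the span is exactly 13 full weeks.
Each full week contributes one Friday: 13 so far.
Total: 13.

13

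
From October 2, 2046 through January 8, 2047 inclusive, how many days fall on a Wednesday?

October 2, 2046 is a Tuesday.
From October 2, 2046 to January 8, 2047 is 99 days inclusive.
99 = 7 × 14 + 1, so there are 14 full weeks plus 1 extra day.
Each full week contributes one Wednesday: 14 so far.
The 1 extra day is Tuesday — none qualify.
Total: 14 + 0 = 14.

14 Wednesdays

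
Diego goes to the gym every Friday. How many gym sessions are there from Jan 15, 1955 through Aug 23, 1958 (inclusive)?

Jan 15, 1955 is a Saturday.
The range spans 1317 days (inclusive of both endpoints).
1317 = 7 × 188 + 1, so there are 188 full weeks plus 1 extra day.
Each full week contributes one Friday: 188 so far.
The 1 extra day is Saturday — none qualify.
Total: 188 + 0 = 188.

188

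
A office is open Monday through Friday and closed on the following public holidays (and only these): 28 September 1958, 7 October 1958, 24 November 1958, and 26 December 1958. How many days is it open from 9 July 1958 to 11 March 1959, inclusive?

173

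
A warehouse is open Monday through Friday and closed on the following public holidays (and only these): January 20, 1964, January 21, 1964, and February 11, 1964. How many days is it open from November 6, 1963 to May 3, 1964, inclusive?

November 6, 1963 is a Wednesday.
From November 6, 1963 to May 3, 1964 is 180 days inclusive.
180 = 7 × 25 + 5, so there are 25 full weeks plus 5 extra days.
Each full week contributes 5 weekdays (Mon–Fri): 25 × 5 = 125.
The 5 extra days are Wed, Thu, Fri, Sat, Sun — 3 of them qualify.
Total: 125 + 3 = 128.
Holidays: January 20, 1964 (Mon); January 21, 1964 (Tue); February 11, 1964 (Tue).
All 3 holidays fall on weekdays, so subtract 3.
Business days: 128 − 3 = 125.

125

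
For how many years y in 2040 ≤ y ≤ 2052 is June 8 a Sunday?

Day of week of June 8 in each year:
2040: Fri, 2041: Sat, 2042: Sun ✓, 2043: Mon, 2044: Wed, 2045: Thu, 2046: Fri, 2047: Sat, 2048: Mon, 2049: Tue, 2050: Wed, 2051: Thu, 2052: Sat
Sundays: 2042.

1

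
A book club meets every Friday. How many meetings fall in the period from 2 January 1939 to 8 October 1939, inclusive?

40

2 January 1939 is a Monday.
The range spans 280 days (inclusive of both endpoints).
280 = 7 × 40, so the span is exactly 40 full weeks.
Each full week contributes one Friday: 40 so far.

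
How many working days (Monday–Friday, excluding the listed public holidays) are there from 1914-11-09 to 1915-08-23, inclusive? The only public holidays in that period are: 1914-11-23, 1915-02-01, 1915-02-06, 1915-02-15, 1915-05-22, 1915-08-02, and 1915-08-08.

1914-11-09 is a Monday.
From 1914-11-09 to 1915-08-23 is 288 days inclusive.
288 = 7 × 41 + 1, so there are 41 full weeks plus 1 extra day.
Each full week contributes 5 weekdays (Mon–Fri): 41 × 5 = 205.
The 1 extra day is Monday — 1 of them qualifies.
Total: 205 + 1 = 206.
Holidays: 1914-11-23 (Mon); 1915-02-01 (Mon); 1915-02-06 (Sat); 1915-02-15 (Mon); 1915-05-22 (Sat); 1915-08-02 (Mon); 1915-08-08 (Sun).
4 of the 7 holidays fall on weekdays; the rest are weekends and were already excluded.
Business days: 206 − 4 = 202.

202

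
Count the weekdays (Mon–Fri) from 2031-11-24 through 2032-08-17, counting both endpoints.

192 weekdays

2031-11-24 is a Monday.
From 2031-11-24 to 2032-08-17 is 268 days inclusive.
268 = 7 × 38 + 2, so there are 38 full weeks plus 2 extra days.
Each full week contributes 5 weekdays (Mon–Fri): 38 × 5 = 190.
The 2 extra days are Mon, Tue — 2 of them qualify.
Total: 190 + 2 = 192.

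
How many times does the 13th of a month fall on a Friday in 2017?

2

The 13th falls on a Friday when the month's 13th has weekday Fri.
Jan 13 is Fri ✓; Feb 13 is Mon; Mar 13 is Mon; Apr 13 is Thu; May 13 is Sat; Jun 13 is Tue; Jul 13 is Thu; Aug 13 is Sun; Sep 13 is Wed; Oct 13 is Fri ✓; Nov 13 is Mon; Dec 13 is Wed.
Friday the 13ths: Jan, Oct.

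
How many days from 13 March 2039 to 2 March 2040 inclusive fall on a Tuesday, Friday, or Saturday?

152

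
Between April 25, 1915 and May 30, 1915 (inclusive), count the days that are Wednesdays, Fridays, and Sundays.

April 25, 1915 is a Sunday.
That's 36 days from start to end, counting both.
36 = 7 × 5 + 1, so there are 5 full weeks plus 1 extra day.
Each full week contributes 3 days from the set (Wed, Fri, Sun): 5 × 3 = 15.
The 1 extra day is Sun — 1 of them qualifies.
Total: 15 + 1 = 16.

16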